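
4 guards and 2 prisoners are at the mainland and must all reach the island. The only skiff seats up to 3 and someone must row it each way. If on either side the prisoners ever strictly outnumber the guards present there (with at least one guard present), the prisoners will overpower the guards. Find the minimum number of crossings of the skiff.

Counting alone: each trip to the island takes at most 3 across and each return brings at least 1 back, so after t trips out (and t−1 returns) at most 3t − (t−1) of the 6 are across; that first reaches 6 at t = 3, so at least 5 crossings are needed.
The plan below uses exactly 5 crossings, so it is optimal:
1. 2 prisoners → the island.  (the mainland: 4G 0P; the island: 0G 2P)
2. 1 prisoner ← the mainland.  (the mainland: 4G 1P; the island: 0G 1P)
3. 2 guards and 1 prisoner → the island.  (the mainland: 2G 0P; the island: 2G 2P)
4. 1 prisoner ← the mainland.  (the mainland: 2G 1P; the island: 2G 1P)
5. 2 guards and 1 prisoner → the island.  (the mainland: 0G 0P; the island: 4G 2P)

5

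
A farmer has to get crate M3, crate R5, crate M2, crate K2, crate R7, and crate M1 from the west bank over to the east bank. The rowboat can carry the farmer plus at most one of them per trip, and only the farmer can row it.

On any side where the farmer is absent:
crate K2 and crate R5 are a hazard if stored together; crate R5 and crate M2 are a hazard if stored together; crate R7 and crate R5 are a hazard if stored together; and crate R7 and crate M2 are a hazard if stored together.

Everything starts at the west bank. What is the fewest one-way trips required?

impossible

Whatever the first load, the items left behind include a forbidden pair without the farmer. No opening move is safe, so no plan exists.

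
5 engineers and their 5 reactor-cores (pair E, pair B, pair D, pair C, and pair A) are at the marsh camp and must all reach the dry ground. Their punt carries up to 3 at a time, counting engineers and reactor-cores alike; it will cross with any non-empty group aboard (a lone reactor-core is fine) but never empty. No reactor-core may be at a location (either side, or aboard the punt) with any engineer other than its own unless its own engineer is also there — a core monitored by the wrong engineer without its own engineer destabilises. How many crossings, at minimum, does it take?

11

Counting alone: each trip to the dry ground takes at most 3 across and each return brings at least 1 back, so after t trips out (and t−1 returns) at most 3t − (t−1) of the 10 are across; that first reaches 10 at t = 5, so at least 9 crossings are needed.
The safety rule pushes this higher. Following every safe sequence of crossings, the most of the 10 that can be at the dry ground as the punt arrives there on crossing 9 is 9 — never all 10.
So no plan with fewer than 11 crossings exists, and this one achieves 11:
1. engineer E and reactor-core E cross → the dry ground.
2. engineer E crosses ← the marsh camp.
3. reactor-core B, reactor-core C, and reactor-core D cross → the dry ground.
4. reactor-core E crosses ← the marsh camp.
5. engineer B, engineer C, and engineer D cross → the dry ground.
6. engineer B and reactor-core B cross ← the marsh camp.
7. engineer A, engineer B, and engineer E cross → the dry ground.
8. reactor-core D crosses ← the marsh camp.
9. reactor-core B and reactor-core E cross → the dry ground.
10. reactor-core E crosses ← the marsh camp.
11. reactor-core A, reactor-core D, and reactor-core E cross → the dry ground.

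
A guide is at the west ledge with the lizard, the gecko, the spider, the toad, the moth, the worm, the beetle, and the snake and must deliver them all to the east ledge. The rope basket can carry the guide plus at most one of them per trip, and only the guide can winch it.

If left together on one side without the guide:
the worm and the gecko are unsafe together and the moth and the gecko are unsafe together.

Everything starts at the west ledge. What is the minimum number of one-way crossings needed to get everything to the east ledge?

Counting alone: the guide can take at most 1 across per trip to the east ledge, so moving all 8 needs at least 8 loaded trips out, with a return between consecutive ones — at least 15 crossings.
The safety rule pushes this higher. Following every safe sequence of crossings, the most of the 8 that can be at the east ledge as the rope basket arrives there on crossing 15 is 7 — never all 8.
So no plan with fewer than 17 crossings exists, and this one achieves 17:
1. Guide goes to the east ledge with the gecko.  [the west ledge: the beetle, the lizard, the moth, the snake, the spider, the toad, the worm | the east ledge: the gecko]
2. Guide goes back to the west ledge alone.  [the west ledge: the beetle, the lizard, the moth, the snake, the spider, the toad, the worm | the east ledge: the gecko]
3. Guide goes to the east ledge with the lizard.  [the west ledge: the beetle, the moth, the snake, the spider, the toad, the worm | the east ledge: the gecko, the lizard]
4. Guide goes back to the west ledge alone.  [the west ledge: the beetle, the moth, the snake, the spider, the toad, the worm | the east ledge: the gecko, the lizard]
5. Guide goes to the east ledge with the spider.  [the west ledge: the beetle, the moth, the snake, the toad, the worm | the east ledge: the gecko, the lizard, the spider]
6. Guide goes back to the west ledge alone.  [the west ledge: the beetle, the moth, the snake, the toad, the worm | the east ledge: the gecko, the lizard, the spider]
7. Guide goes to the east ledge with the toad.  [the west ledge: the beetle, the moth, the snake, the worm | the east ledge: the gecko, the lizard, the spider, the toad]
8. Guide goes back to the west ledge alone.  [the west ledge: the beetle, the moth, the snake, the worm | the east ledge: the gecko, the lizard, the spider, the toad]
9. Guide goes to the east ledge with the moth.  [the west ledge: the beetle, the snake, the worm | the east ledge: the gecko, the lizard, the moth, the spider, the toad]
10. Guide goes back to the west ledge with the gecko.  [the west ledge: the beetle, the gecko, the snake, the worm | the east ledge: the lizard, the moth, the spider, the toad]
11. Guide goes to the east ledge with the worm.  [the west ledge: the beetle, the gecko, the snake | the east ledge: the lizard, the moth, the spider, the toad, the worm]
12. Guide goes back to the west ledge alone.  [the west ledge: the beetle, the gecko, the snake | the east ledge: the lizard, the moth, the spider, the toad, the worm]
13. Guide goes to the east ledge with the beetle.  [the west ledge: the gecko, the snake | the east ledge: the beetle, the lizard, the moth, the spider, the toad, the worm]
14. Guide goes back to the west ledge alone.  [the west ledge: the gecko, the snake | the east ledge: the beetle, the lizard, the moth, the spider, the toad, the worm]
15. Guide goes to the east ledge with the snake.  [the west ledge: the gecko | the east ledge: the beetle, the lizard, the moth, the snake, the spider, the toad, the worm]
16. Guide goes back to the west ledge alone.  [the west ledge: the gecko | the east ledge: the beetle, the lizard, the moth, the snake, the spider, the toad, the worm]
17. Guide goes to the east ledge with the gecko.  [the west ledge: — | the east ledge: the beetle, the gecko, the lizard, the moth, the snake, the spider, the toad, the worm]

17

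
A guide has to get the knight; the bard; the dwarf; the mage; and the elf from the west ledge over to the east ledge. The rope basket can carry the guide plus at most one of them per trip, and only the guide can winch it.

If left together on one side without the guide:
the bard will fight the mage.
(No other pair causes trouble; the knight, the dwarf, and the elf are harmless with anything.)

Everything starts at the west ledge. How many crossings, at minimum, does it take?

9

Counting alone: the guide can take at most 1 across per trip to the east ledge, so moving all 5 needs at least 5 loaded trips out, with a return between consecutive ones — at least 9 crossings.
The plan below uses exactly 9 crossings, so it is optimal:
1. Guide goes to the east ledge with the bard.  [the west ledge: the dwarf, the elf, the knight, the mage | the east ledge: the bard]
2. Guide goes back to the west ledge alone.  [the west ledge: the dwarf, the elf, the knight, the mage | the east ledge: the bard]
3. Guide goes to the east ledge with the knight.  [the west ledge: the dwarf, the elf, the mage | the east ledge: the bard, the knight]
4. Guide goes back to the west ledge alone.  [the west ledge: the dwarf, the elf, the mage | the east ledge: the bard, the knight]
5. Guide goes to the east ledge with the dwarf.  [the west ledge: the elf, the mage | the east ledge: the bard, the dwarf, the knight]
6. Guide goes back to the west ledge alone.  [the west ledge: the elf, the mage | the east ledge: the bard, the dwarf, the knight]
7. Guide goes to the east ledge with the elf.  [the west ledge: the mage | the east ledge: the bard, the dwarf, the elf, the knight]
8. Guide goes back to the west ledge alone.  [the west ledge: the mage | the east ledge: the bard, the dwarf, the elf, the knight]
9. Guide goes to the east ledge with the mage.  [the west ledge: — | the east ledge: the bard, the dwarf, the elf, the knight, the mage]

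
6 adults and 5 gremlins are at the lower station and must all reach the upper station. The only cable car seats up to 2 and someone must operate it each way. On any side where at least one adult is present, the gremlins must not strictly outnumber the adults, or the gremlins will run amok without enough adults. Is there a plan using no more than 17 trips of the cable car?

Counting alone: each trip to the upper station takes at most 2 across and each return brings at least 1 back, so after t trips out (and t−1 returns) at most 2t − (t−1) of the 11 are across; that first reaches 11 at t = 10, so at least 19 crossings are needed.
Since 17 < 19, 17 crossings cannot be enough. (The shortest complete plan in fact takes 19:)
1. 2 gremlins → the upper station.  (the lower station: 6A 3G; the upper station: 0A 2G)
2. 1 gremlin ← the lower station.  (the lower station: 6A 4G; the upper station: 0A 1G)
3. 2 gremlins → the upper station.  (the lower station: 6A 2G; the upper station: 0A 3G)
4. 1 gremlin ← the lower station.  (the lower station: 6A 3G; the upper station: 0A 2G)
5. 2 adults → the upper station.  (the lower station: 4A 3G; the upper station: 2A 2G)
6. 1 gremlin ← the lower station.  (the lower station: 4A 4G; the upper station: 2A 1G)
7. 1 adult and 1 gremlin → the upper station.  (the lower station: 3A 3G; the upper station: 3A 2G)
8. 1 adult ← the lower station.  (the lower station: 4A 3G; the upper station: 2A 2G)
9. 1 adult and 1 gremlin → the upper station.  (the lower station: 3A 2G; the upper station: 3A 3G)
10. 1 gremlin ← the lower station.  (the lower station: 3A 3G; the upper station: 3A 2G)
11. 1 adult and 1 gremlin → the upper station.  (the lower station: 2A 2G; the upper station: 4A 3G)
12. 1 adult ← the lower station.  (the lower station: 3A 2G; the upper station: 3A 3G)
13. 1 adult and 1 gremlin → the upper station.  (the lower station: 2A 1G; the upper station: 4A 4G)
14. 1 gremlin ← the lower station.  (the lower station: 2A 2G; the upper station: 4A 3G)
15. 1 adult and 1 gremlin → the upper station.  (the lower station: 1A 1G; the upper station: 5A 4G)
16. 1 adult ← the lower station.  (the lower station: 2A 1G; the upper station: 4A 4G)
17. 1 adult and 1 gremlin → the upper station.  (the lower station: 1A 0G; the upper station: 5A 5G)
18. 1 gremlin ← the lower station.  (the lower station: 1A 1G; the upper station: 5A 4G)
19. 1 adult and 1 gremlin → the upper station.  (the lower station: 0A 0G; the upper station: 6A 5G)

No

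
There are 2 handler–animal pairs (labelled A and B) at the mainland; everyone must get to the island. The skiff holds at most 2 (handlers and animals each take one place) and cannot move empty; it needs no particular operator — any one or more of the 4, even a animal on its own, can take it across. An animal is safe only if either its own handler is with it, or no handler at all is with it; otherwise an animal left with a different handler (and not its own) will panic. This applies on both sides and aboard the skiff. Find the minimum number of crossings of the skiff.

5

Counting alone: each trip to the island takes at most 2 across and each return brings at least 1 back, so after t trips out (and t−1 returns) at most 2t − (t−1) of the 4 are across; that first reaches 4 at t = 3, so at least 5 crossings are needed.
The plan below uses exactly 5 crossings, so it is optimal:
1. animal A and handler A cross → the island.
2. handler A crosses ← the mainland.
3. handler A and handler B cross → the island.
4. handler B crosses ← the mainland.
5. animal B and handler B cross → the island.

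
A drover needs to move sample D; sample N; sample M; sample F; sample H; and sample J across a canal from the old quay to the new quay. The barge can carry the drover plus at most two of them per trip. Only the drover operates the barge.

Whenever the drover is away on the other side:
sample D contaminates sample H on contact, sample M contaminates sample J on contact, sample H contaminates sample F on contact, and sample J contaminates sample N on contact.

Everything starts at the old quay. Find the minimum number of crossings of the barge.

7

Counting alone: the drover can take at most 2 across per trip to the new quay, so moving all 6 needs at least 3 loaded trips out, with a return between consecutive ones — at least 5 crossings.
The safety rule pushes this higher. Following every safe sequence of crossings, the most of the 6 that can be at the new quay as the barge arrives there on crossing 5 is 5 — never all 6.
So no plan with fewer than 7 crossings exists, and this one achieves 7:
1. Drover goes to the new quay with sample H and sample J.  [the old quay: sample D, sample F, sample M, sample N | the new quay: sample H, sample J]
2. Drover goes back to the old quay alone.  [the old quay: sample D, sample F, sample M, sample N | the new quay: sample H, sample J]
3. Drover goes to the new quay with sample D and sample N.  [the old quay: sample F, sample M | the new quay: sample D, sample H, sample J, sample N]
4. Drover goes back to the old quay with sample H and sample J.  [the old quay: sample F, sample H, sample J, sample M | the new quay: sample D, sample N]
5. Drover goes to the new quay with sample F and sample M.  [the old quay: sample H, sample J | the new quay: sample D, sample F, sample M, sample N]
6. Drover goes back to the old quay alone.  [the old quay: sample H, sample J | the new quay: sample D, sample F, sample M, sample N]
7. Drover goes to the new quay with sample H and sample J.  [the old quay: — | the new quay: sample D, sample F, sample H, sample J, sample M, sample N]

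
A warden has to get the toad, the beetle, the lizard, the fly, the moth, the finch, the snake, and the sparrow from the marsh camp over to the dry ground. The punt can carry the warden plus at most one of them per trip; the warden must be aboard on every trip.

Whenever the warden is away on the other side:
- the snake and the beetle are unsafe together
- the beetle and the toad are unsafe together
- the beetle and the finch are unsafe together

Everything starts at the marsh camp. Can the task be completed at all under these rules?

Following every safe sequence of crossings from the start, the most of the 8 that can be at the dry ground as the punt arrives there on crossings 1, 3, 5, 7, 9, 11 is 1, 2, 3, 4, 5, 6 respectively; the best ever achieved is 6 of 8.
From crossing 13 on, no configuration arises that was not already reachable earlier: only 144 distinct safe configurations (who is on which side, and where the punt is) can ever be reached, none of them has everyone across, and every continuation just revisits them. So no valid plan exists.

No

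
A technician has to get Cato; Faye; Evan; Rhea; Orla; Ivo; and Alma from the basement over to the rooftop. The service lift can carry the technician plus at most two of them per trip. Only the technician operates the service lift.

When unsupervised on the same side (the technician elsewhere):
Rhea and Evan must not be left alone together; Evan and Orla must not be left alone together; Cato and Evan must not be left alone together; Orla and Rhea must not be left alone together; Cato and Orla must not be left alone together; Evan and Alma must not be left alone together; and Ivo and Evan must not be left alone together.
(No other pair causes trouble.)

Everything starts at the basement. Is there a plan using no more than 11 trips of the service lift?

Yes — this plan uses 11 crossings (≤ 11):
1. Technician goes to the rooftop with Evan and Orla.  [the basement: Alma, Cato, Faye, Ivo, Rhea | the rooftop: Evan, Orla]
2. Technician goes back to the basement with Evan.  [the basement: Alma, Cato, Evan, Faye, Ivo, Rhea | the rooftop: Orla]
3. Technician goes to the rooftop with Evan and Faye.  [the basement: Alma, Cato, Ivo, Rhea | the rooftop: Evan, Faye, Orla]
4. Technician goes back to the basement with Evan.  [the basement: Alma, Cato, Evan, Ivo, Rhea | the rooftop: Faye, Orla]
5. Technician goes to the rooftop with Evan and Ivo.  [the basement: Alma, Cato, Rhea | the rooftop: Evan, Faye, Ivo, Orla]
6. Technician goes back to the basement with Evan.  [the basement: Alma, Cato, Evan, Rhea | the rooftop: Faye, Ivo, Orla]
7. Technician goes to the rooftop with Alma and Evan.  [the basement: Cato, Rhea | the rooftop: Alma, Evan, Faye, Ivo, Orla]
8. Technician goes back to the basement with Evan.  [the basement: Cato, Evan, Rhea | the rooftop: Alma, Faye, Ivo, Orla]
9. Technician goes to the rooftop with Cato and Rhea.  [the basement: Evan | the rooftop: Alma, Cato, Faye, Ivo, Orla, Rhea]
10. Technician goes back to the basement with Orla.  [the basement: Evan, Orla | the rooftop: Alma, Cato, Faye, Ivo, Rhea]
11. Technician goes to the rooftop with Evan and Orla.  [the basement: — | the rooftop: Alma, Cato, Evan, Faye, Ivo, Orla, Rhea]

Yes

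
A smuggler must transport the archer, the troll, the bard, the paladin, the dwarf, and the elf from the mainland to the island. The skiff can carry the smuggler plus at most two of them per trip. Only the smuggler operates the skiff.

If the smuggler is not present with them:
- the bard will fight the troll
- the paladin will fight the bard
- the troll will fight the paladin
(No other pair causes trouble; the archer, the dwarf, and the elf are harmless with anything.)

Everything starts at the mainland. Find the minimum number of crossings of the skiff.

Counting alone: the smuggler can take at most 2 across per trip to the island, so moving all 6 needs at least 3 loaded trips out, with a return between consecutive ones — at least 5 crossings.
The safety rule pushes this higher. Following every safe sequence of crossings, the most of the 6 that can be at the island as the skiff arrives there on crossings 5, 7 is 4, 5 respectively — never all 6.
So no plan with fewer than 9 crossings exists, and this one achieves 9:
1. Smuggler goes to the island with the bard and the troll.
2. Smuggler goes back to the mainland with the troll.
3. Smuggler goes to the island with the archer and the troll.
4. Smuggler goes back to the mainland with the troll.
5. Smuggler goes to the island with the dwarf and the troll.
6. Smuggler goes back to the mainland with the troll.
7. Smuggler goes to the island with the elf and the troll.
8. Smuggler goes back to the mainland with the troll.
9. Smuggler goes to the island with the paladin and the troll.

9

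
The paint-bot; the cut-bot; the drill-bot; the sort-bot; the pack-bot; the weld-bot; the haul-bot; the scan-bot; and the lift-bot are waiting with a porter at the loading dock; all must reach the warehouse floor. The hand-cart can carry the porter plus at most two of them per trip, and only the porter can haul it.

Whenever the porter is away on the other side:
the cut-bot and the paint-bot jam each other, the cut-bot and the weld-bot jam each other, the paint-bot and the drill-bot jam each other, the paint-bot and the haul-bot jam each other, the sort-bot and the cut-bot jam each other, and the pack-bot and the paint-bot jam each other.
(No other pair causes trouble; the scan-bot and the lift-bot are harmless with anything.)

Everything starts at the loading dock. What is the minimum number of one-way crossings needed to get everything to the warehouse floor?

11

Counting alone: the porter can take at most 2 across per trip to the warehouse floor, so moving all 9 needs at least 5 loaded trips out, with a return between consecutive ones — at least 9 crossings.
The safety rule pushes this higher. Following every safe sequence of crossings, the most of the 9 that can be at the warehouse floor as the hand-cart arrives there on crossing 9 is 8 — never all 9.
So no plan with fewer than 11 crossings exists, and this one achieves 11:
1. Porter goes to the warehouse floor with the cut-bot and the paint-bot.  [the loading dock: the drill-bot, the haul-bot, the lift-bot, the pack-bot, the scan-bot, the sort-bot, the weld-bot | the warehouse floor: the cut-bot, the paint-bot]
2. Porter goes back to the loading dock with the paint-bot.  [the loading dock: the drill-bot, the haul-bot, the lift-bot, the pack-bot, the paint-bot, the scan-bot, the sort-bot, the weld-bot | the warehouse floor: the cut-bot]
3. Porter goes to the warehouse floor with the drill-bot and the paint-bot.  [the loading dock: the haul-bot, the lift-bot, the pack-bot, the scan-bot, the sort-bot, the weld-bot | the warehouse floor: the cut-bot, the drill-bot, the paint-bot]
4. Porter goes back to the loading dock with the paint-bot.  [the loading dock: the haul-bot, the lift-bot, the pack-bot, the paint-bot, the scan-bot, the sort-bot, the weld-bot | the warehouse floor: the cut-bot, the drill-bot]
5. Porter goes to the warehouse floor with the haul-bot and the pack-bot.  [the loading dock: the lift-bot, the paint-bot, the scan-bot, the sort-bot, the weld-bot | the warehouse floor: the cut-bot, the drill-bot, the haul-bot, the pack-bot]
6. Porter goes back to the loading dock alone.  [the loading dock: the lift-bot, the paint-bot, the scan-bot, the sort-bot, the weld-bot | the warehouse floor: the cut-bot, the drill-bot, the haul-bot, the pack-bot]
7. Porter goes to the warehouse floor with the lift-bot and the scan-bot.  [the loading dock: the paint-bot, the sort-bot, the weld-bot | the warehouse floor: the cut-bot, the drill-bot, the haul-bot, the lift-bot, the pack-bot, the scan-bot]
8. Porter goes back to the loading dock alone.  [the loading dock: the paint-bot, the sort-bot, the weld-bot | the warehouse floor: the cut-bot, the drill-bot, the haul-bot, the lift-bot, the pack-bot, the scan-bot]
9. Porter goes to the warehouse floor with the sort-bot and the weld-bot.  [the loading dock: the paint-bot | the warehouse floor: the cut-bot, the drill-bot, the haul-bot, the lift-bot, the pack-bot, the scan-bot, the sort-bot, the weld-bot]
10. Porter goes back to the loading dock with the cut-bot.  [the loading dock: the cut-bot, the paint-bot | the warehouse floor: the drill-bot, the haul-bot, the lift-bot, the pack-bot, the scan-bot, the sort-bot, the weld-bot]
11. Porter goes to the warehouse floor with the cut-bot and the paint-bot.  [the loading dock: — | the warehouse floor: the cut-bot, the drill-bot, the haul-bot, the lift-bot, the pack-bot, the paint-bot, the scan-bot, the sort-bot, the weld-bot]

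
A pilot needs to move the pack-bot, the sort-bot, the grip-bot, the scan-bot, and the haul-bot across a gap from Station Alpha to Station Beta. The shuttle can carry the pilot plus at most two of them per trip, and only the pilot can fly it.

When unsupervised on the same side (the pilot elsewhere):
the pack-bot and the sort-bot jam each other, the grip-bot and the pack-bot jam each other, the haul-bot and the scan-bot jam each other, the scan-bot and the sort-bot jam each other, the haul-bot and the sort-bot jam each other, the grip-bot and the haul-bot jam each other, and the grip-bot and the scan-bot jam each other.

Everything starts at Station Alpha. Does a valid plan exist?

Whatever the first load, the items left behind include a forbidden pair without the pilot. No opening move is safe, so no plan exists.

No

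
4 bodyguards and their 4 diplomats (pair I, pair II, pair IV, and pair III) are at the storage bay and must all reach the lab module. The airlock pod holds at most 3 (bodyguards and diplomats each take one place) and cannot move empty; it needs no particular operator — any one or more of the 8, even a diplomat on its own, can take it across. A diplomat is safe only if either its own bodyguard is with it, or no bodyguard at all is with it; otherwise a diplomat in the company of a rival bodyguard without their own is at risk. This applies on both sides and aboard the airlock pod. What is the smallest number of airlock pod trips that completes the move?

9

Counting alone: each trip to the lab module takes at most 3 across and each return brings at least 1 back, so after t trips out (and t−1 returns) at most 3t − (t−1) of the 8 are across; that first reaches 8 at t = 4, so at least 7 crossings are needed.
The safety rule pushes this higher. Following every safe sequence of crossings, the most of the 8 that can be at the lab module as the airlock pod arrives there on crossing 7 is 7 — never all 8.
So no plan with fewer than 9 crossings exists, and this one achieves 9:
1. bodyguard I and diplomat I cross → the lab module.
2. bodyguard I crosses ← the storage bay.
3. bodyguard I, bodyguard II, and diplomat II cross → the lab module.
4. bodyguard I and diplomat I cross ← the storage bay.
5. bodyguard I, bodyguard III, and bodyguard IV cross → the lab module.
6. diplomat II crosses ← the storage bay.
7. diplomat I and diplomat II cross → the lab module.
8. diplomat I crosses ← the storage bay.
9. diplomat I, diplomat III, and diplomat IV cross → the lab module.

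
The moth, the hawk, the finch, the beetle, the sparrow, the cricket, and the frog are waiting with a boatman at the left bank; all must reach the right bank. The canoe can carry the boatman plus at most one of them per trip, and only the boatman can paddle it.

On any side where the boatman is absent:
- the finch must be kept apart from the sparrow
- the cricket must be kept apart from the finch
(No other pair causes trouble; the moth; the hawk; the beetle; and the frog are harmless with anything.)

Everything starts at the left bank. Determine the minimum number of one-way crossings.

15

Counting alone: the boatman can take at most 1 across per trip to the right bank, so moving all 7 needs at least 7 loaded trips out, with a return between consecutive ones — at least 13 crossings.
The safety rule pushes this higher. Following every safe sequence of crossings, the most of the 7 that can be at the right bank as the canoe arrives there on crossing 13 is 6 — never all 7.
So no plan with fewer than 15 crossings exists, and this one achieves 15:
1. Boatman goes to the right bank with the finch.  [the left bank: the beetle, the cricket, the frog, the hawk, the moth, the sparrow | the right bank: the finch]
2. Boatman goes back to the left bank alone.  [the left bank: the beetle, the cricket, the frog, the hawk, the moth, the sparrow | the right bank: the finch]
3. Boatman goes to the right bank with the moth.  [the left bank: the beetle, the cricket, the frog, the hawk, the sparrow | the right bank: the finch, the moth]
4. Boatman goes back to the left bank alone.  [the left bank: the beetle, the cricket, the frog, the hawk, the sparrow | the right bank: the finch, the moth]
5. Boatman goes to the right bank with the hawk.  [the left bank: the beetle, the cricket, the frog, the sparrow | the right bank: the finch, the hawk, the moth]
6. Boatman goes back to the left bank alone.  [the left bank: the beetle, the cricket, the frog, the sparrow | the right bank: the finch, the hawk, the moth]
7. Boatman goes to the right bank with the beetle.  [the left bank: the cricket, the frog, the sparrow | the right bank: the beetle, the finch, the hawk, the moth]
8. Boatman goes back to the left bank alone.  [the left bank: the cricket, the frog, the sparrow | the right bank: the beetle, the finch, the hawk, the moth]
9. Boatman goes to the right bank with the sparrow.  [the left bank: the cricket, the frog | the right bank: the beetle, the finch, the hawk, the moth, the sparrow]
10. Boatman goes back to the left bank with the finch.  [the left bank: the cricket, the finch, the frog | the right bank: the beetle, the hawk, the moth, the sparrow]
11. Boatman goes to the right bank with the cricket.  [the left bank: the finch, the frog | the right bank: the beetle, the cricket, the hawk, the moth, the sparrow]
12. Boatman goes back to the left bank alone.  [the left bank: the finch, the frog | the right bank: the beetle, the cricket, the hawk, the moth, the sparrow]
13. Boatman goes to the right bank with the frog.  [the left bank: the finch | the right bank: the beetle, the cricket, the frog, the hawk, the moth, the sparrow]
14. Boatman goes back to the left bank alone.  [the left bank: the finch | the right bank: the beetle, the cricket, the frog, the hawk, the moth, the sparrow]
15. Boatman goes to the right bank with the finch.  [the left bank: — | the right bank: the beetle, the cricket, the finch, the frog, the hawk, the moth, the sparrow]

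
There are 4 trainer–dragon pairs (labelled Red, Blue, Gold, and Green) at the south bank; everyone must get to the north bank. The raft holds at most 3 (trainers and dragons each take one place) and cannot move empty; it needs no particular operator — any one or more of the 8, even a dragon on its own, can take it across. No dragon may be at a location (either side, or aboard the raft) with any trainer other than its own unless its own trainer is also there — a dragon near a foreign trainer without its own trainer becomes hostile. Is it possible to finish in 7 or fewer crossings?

Counting alone: each trip to the north bank takes at most 3 across and each return brings at least 1 back, so after t trips out (and t−1 returns) at most 3t − (t−1) of the 8 are across; that first reaches 8 at t = 4, so at least 7 crossings are needed.
The safety rule pushes this higher. Following every safe sequence of crossings, the most of the 8 that can be at the north bank as the raft arrives there on crossing 7 is 7 — never all 8.
So the move cannot be finished within 7 crossings. (The shortest complete plan takes 9:)
1. dragon Red and trainer Red cross → the north bank.
2. trainer Red crosses ← the south bank.
3. dragon Blue, trainer Blue, and trainer Red cross → the north bank.
4. dragon Red and trainer Red cross ← the south bank.
5. trainer Gold, trainer Green, and trainer Red cross → the north bank.
6. dragon Blue crosses ← the south bank.
7. dragon Blue and dragon Red cross → the north bank.
8. dragon Red crosses ← the south bank.
9. dragon Gold, dragon Green, and dragon Red cross → the north bank.

No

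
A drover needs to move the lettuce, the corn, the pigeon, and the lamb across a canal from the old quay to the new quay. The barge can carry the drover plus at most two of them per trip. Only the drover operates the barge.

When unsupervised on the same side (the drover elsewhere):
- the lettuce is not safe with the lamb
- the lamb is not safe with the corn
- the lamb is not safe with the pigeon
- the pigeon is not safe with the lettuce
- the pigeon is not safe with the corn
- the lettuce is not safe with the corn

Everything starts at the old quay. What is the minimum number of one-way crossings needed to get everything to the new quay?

Whatever the first load, the items left behind include a forbidden pair without the drover. No opening move is safe, so no plan exists.

impossible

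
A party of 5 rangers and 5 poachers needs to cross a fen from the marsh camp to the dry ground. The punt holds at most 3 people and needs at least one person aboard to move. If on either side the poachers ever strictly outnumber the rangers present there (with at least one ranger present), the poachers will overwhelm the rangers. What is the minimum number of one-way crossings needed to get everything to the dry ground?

Counting alone: each trip to the dry ground takes at most 3 across and each return brings at least 1 back, so after t trips out (and t−1 returns) at most 3t − (t−1) of the 10 are across; that first reaches 10 at t = 5, so at least 9 crossings are needed.
The safety rule pushes this higher. Following every safe sequence of crossings, the most of the 10 that can be at the dry ground as the punt arrives there on crossing 9 is 9 — never all 10.
So no plan with fewer than 11 crossings exists, and this one achieves 11:
1. 2 poachers → the dry ground.  (the marsh camp: 5R 3P; the dry ground: 0R 2P)
2. 1 poacher ← the marsh camp.  (the marsh camp: 5R 4P; the dry ground: 0R 1P)
3. 3 poachers → the dry ground.  (the marsh camp: 5R 1P; the dry ground: 0R 4P)
4. 1 poacher ← the marsh camp.  (the marsh camp: 5R 2P; the dry ground: 0R 3P)
5. 3 rangers → the dry ground.  (the marsh camp: 2R 2P; the dry ground: 3R 3P)
6. 1 ranger and 1 poacher ← the marsh camp.  (the marsh camp: 3R 3P; the dry ground: 2R 2P)
7. 3 rangers → the dry ground.  (the marsh camp: 0R 3P; the dry ground: 5R 2P)
8. 1 poacher ← the marsh camp.  (the marsh camp: 0R 4P; the dry ground: 5R 1P)
9. 2 poachers → the dry ground.  (the marsh camp: 0R 2P; the dry ground: 5R 3P)
10. 1 poacher ← the marsh camp.  (the marsh camp: 0R 3P; the dry ground: 5R 2P)
11. 3 poachers → the dry ground.  (the marsh camp: 0R 0P; the dry ground: 5R 5P)

11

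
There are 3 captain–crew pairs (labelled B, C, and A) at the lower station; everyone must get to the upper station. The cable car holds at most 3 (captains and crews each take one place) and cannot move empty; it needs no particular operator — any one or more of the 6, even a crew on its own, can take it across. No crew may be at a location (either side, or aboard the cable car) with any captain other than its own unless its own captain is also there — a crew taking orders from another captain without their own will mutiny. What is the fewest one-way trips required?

5

Counting alone: each trip to the upper station takes at most 3 across and each return brings at least 1 back, so after t trips out (and t−1 returns) at most 3t − (t−1) of the 6 are across; that first reaches 6 at t = 3, so at least 5 crossings are needed.
The plan below uses exactly 5 crossings, so it is optimal:
1. captain B and crew B cross → the upper station.
2. captain B crosses ← the lower station.
3. captain A, captain B, and captain C cross → the upper station.
4. crew B crosses ← the lower station.
5. crew A, crew B, and crew C cross → the upper station.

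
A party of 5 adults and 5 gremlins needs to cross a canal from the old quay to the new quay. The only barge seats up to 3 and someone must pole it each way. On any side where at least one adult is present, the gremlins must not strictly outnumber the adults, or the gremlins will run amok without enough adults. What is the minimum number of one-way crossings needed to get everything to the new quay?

Counting alone: each trip to the new quay takes at most 3 across and each return brings at least 1 back, so after t trips out (and t−1 returns) at most 3t − (t−1) of the 10 are across; that first reaches 10 at t = 5, so at least 9 crossings are needed.
The safety rule pushes this higher. Following every safe sequence of crossings, the most of the 10 that can be at the new quay as the barge arrives there on crossing 9 is 9 — never all 10.
So no plan with fewer than 11 crossings exists, and this one achieves 11:
1. 2 gremlins → the new quay.  (the old quay: 5A 3G; the new quay: 0A 2G)
2. 1 gremlin ← the old quay.  (the old quay: 5A 4G; the new quay: 0A 1G)
3. 3 gremlins → the new quay.  (the old quay: 5A 1G; the new quay: 0A 4G)
4. 1 gremlin ← the old quay.  (the old quay: 5A 2G; the new quay: 0A 3G)
5. 3 adults → the new quay.  (the old quay: 2A 2G; the new quay: 3A 3G)
6. 1 adult and 1 gremlin ← the old quay.  (the old quay: 3A 3G; the new quay: 2A 2G)
7. 3 adults → the new quay.  (the old quay: 0A 3G; the new quay: 5A 2G)
8. 1 gremlin ← the old quay.  (the old quay: 0A 4G; the new quay: 5A 1G)
9. 2 gremlins → the new quay.  (the old quay: 0A 2G; the new quay: 5A 3G)
10. 1 gremlin ← the old quay.  (the old quay: 0A 3G; the new quay: 5A 2G)
11. 3 gremlins → the new quay.  (the old quay: 0A 0G; the new quay: 5A 5G)

11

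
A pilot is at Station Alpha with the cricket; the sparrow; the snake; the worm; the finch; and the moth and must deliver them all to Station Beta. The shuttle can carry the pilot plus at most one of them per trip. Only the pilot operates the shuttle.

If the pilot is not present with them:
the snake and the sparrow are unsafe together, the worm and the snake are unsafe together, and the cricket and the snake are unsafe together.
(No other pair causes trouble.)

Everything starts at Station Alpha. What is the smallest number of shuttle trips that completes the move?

impossible

Following every safe sequence of crossings from the start, the most of the 6 that can be at Station Beta as the shuttle arrives there on crossings 1, 3, 5, 7 is 1, 2, 3, 4 respectively; the best ever achieved is 4 of 6.
From crossing 9 on, no configuration arises that was not already reachable earlier: only 36 distinct safe configurations (who is on which side, and where the shuttle is) can ever be reached, none of them has everyone across, and every continuation just revisits them. So no valid plan exists.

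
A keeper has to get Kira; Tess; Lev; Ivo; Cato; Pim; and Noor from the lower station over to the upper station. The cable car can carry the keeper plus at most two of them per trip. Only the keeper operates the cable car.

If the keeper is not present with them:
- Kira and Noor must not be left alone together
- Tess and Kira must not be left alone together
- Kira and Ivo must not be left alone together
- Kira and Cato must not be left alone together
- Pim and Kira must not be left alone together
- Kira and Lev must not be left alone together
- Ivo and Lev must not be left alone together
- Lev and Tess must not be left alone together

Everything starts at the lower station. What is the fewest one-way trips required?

11

Counting alone: the keeper can take at most 2 across per trip to the upper station, so moving all 7 needs at least 4 loaded trips out, with a return between consecutive ones — at least 7 crossings.
The safety rule pushes this higher. Following every safe sequence of crossings, the most of the 7 that can be at the upper station as the cable car arrives there on crossings 7, 9 is 5, 6 respectively — never all 7.
So no plan with fewer than 11 crossings exists, and this one achieves 11:
1. Keeper goes to the upper station with Kira and Lev.
2. Keeper goes back to the lower station with Kira.
3. Keeper goes to the upper station with Cato and Kira.
4. Keeper goes back to the lower station with Kira.
5. Keeper goes to the upper station with Kira and Pim.
6. Keeper goes back to the lower station with Kira.
7. Keeper goes to the upper station with Kira and Noor.
8. Keeper goes back to the lower station with Kira.
9. Keeper goes to the upper station with Ivo and Tess.
10. Keeper goes back to the lower station with Lev.
11. Keeper goes to the upper station with Kira and Lev.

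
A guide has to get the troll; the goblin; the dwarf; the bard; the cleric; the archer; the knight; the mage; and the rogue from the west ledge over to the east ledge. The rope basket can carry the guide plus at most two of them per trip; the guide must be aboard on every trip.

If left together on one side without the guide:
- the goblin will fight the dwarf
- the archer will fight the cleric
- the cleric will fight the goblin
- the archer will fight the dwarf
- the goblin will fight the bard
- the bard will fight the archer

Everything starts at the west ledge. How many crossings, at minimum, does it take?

Counting alone: the guide can take at most 2 across per trip to the east ledge, so moving all 9 needs at least 5 loaded trips out, with a return between consecutive ones — at least 9 crossings.
The safety rule pushes this higher. Following every safe sequence of crossings, the most of the 9 that can be at the east ledge as the rope basket arrives there on crossing 9 is 8 — never all 9.
So no plan with fewer than 11 crossings exists, and this one achieves 11:
1. Guide goes to the east ledge with the archer and the goblin.
2. Guide goes back to the west ledge alone.
3. Guide goes to the east ledge with the troll.
4. Guide goes back to the west ledge alone.
5. Guide goes to the east ledge with the bard and the dwarf.
6. Guide goes back to the west ledge with the archer and the goblin.
7. Guide goes to the east ledge with the cleric and the knight.
8. Guide goes back to the west ledge alone.
9. Guide goes to the east ledge with the mage and the rogue.
10. Guide goes back to the west ledge alone.
11. Guide goes to the east ledge with the archer and the goblin.

11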